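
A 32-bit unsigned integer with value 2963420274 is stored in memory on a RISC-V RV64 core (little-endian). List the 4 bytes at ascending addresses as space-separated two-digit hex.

2963420274 in hexadecimal, padded to 32 bits, is 0xB0A23472.
Split into bytes (most-significant first): B0 A2 34 72.
Little-endian stores the least-significant byte at the lowest address.
So at ascending addresses the bytes are 72 34 A2 B0.

72 34 A2 B0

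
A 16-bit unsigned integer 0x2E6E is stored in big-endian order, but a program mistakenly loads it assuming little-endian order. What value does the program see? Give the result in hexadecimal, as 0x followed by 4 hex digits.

0x6E2E

Stored big-endian, the bytes at ascending addresses are 2E 6E.
Read back as little-endian, the first byte is least significant, giving 0x6E2E.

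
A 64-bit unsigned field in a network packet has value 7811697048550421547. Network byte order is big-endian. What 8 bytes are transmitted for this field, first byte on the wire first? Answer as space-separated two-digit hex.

7811697048550421547 in hexadecimal, padded to 64 bits, is 0x6C68B913D7D0B42B.
Split into bytes (most-significant first): 6C 68 B9 13 D7 D0 B4 2B.
In big-endian order the high byte comes first in memory.
So the memory order matches the most-significant-first order: 6C 68 B9 13 D7 D0 B4 2B.

6C 68 B9 13 D7 D0 B4 2B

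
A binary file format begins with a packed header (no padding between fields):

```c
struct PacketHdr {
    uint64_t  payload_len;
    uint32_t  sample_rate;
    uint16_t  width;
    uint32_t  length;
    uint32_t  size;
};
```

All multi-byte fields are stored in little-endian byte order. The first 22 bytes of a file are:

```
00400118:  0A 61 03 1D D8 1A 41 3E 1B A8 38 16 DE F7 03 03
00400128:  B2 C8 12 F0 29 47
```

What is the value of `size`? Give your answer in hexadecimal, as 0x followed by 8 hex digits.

0x4729F012

`size` follows `payload_len` (8 B), `sample_rate` (4 B), `width` (2 B), `length` (4 B), so it starts at offset 8 + 4 + 2 + 4 = 18 and occupies 4 bytes.
Bytes at offsets 18..21: 12 F0 29 47.
Little-endian: lowest address holds the least-significant byte.
Reassemble most-significant byte first: 47 29 F0 12 → 0x4729F012.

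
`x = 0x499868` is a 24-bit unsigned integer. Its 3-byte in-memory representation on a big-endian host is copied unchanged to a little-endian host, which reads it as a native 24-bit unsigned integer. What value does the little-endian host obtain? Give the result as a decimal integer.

Stored big-endian, the bytes at ascending addresses are 49 98 68.
Read back as little-endian, the first byte is least significant, giving 0x689849.
0x689849 = 6854729.

6854729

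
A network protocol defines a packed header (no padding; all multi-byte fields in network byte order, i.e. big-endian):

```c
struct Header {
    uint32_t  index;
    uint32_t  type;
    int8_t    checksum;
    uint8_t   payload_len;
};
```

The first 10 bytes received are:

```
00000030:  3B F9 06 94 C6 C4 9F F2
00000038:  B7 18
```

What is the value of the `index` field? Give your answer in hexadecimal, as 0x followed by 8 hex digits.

`index` is the first field, at byte offset 0, occupying 4 bytes.
Bytes at offsets 0..3: 3B F9 06 94.
In big-endian order the high byte comes first in memory.
The bytes are already most-significant first: 0x3BF90694.

0x3BF90694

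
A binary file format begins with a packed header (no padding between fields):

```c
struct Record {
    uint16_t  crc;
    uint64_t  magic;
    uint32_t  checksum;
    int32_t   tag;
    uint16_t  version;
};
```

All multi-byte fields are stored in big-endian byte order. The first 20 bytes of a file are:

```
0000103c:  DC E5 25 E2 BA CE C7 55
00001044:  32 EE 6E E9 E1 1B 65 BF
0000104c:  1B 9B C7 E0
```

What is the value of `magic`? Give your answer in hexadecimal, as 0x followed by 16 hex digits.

0x25E2BACEC75532EE

`magic` follows `crc` (2 bytes), so it starts at byte offset 2 and occupies 8 bytes.
Bytes at offsets 2..9: 25 E2 BA CE C7 55 32 EE.
Big-endian: lowest address holds the most-significant byte.
The bytes are already most-significant first: 0x25E2BACEC75532EE.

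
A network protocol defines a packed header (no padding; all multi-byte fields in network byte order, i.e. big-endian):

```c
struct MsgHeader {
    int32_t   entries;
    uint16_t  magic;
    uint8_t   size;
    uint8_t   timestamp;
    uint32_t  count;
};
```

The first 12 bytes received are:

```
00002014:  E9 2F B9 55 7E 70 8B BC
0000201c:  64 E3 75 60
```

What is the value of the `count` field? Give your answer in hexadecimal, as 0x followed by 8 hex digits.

`count` follows `entries` (4 B), `magic` (2 B), `size` (1 B), `timestamp` (1 B), so it starts at offset 4 + 2 + 1 + 1 = 8 and occupies 4 bytes.
Bytes at offsets 8..11: 64 E3 75 60.
In big-endian order the high byte comes first in memory.
The bytes are already most-significant first: 0x64E37560.

0x64E37560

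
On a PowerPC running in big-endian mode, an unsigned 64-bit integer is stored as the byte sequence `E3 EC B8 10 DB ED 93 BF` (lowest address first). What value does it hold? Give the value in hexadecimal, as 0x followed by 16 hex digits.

0xE3ECB810DBED93BF

Big-endian stores the most-significant byte at the lowest address.
The bytes are already most-significant first: 0xE3ECB810DBED93BF.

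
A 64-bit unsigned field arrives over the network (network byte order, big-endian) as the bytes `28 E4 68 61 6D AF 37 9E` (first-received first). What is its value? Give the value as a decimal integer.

2946594823868463006

In big-endian order the high byte comes first in memory.
The bytes are already most-significant first: 0x28E468616DAF379E.
0x28E468616DAF379E = 2946594823868463006.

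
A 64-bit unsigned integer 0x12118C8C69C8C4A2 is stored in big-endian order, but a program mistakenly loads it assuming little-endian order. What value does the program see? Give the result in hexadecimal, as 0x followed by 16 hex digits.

Stored big-endian, the bytes at ascending addresses are 12 11 8C 8C 69 C8 C4 A2.
Read back as little-endian, the first byte is least significant, giving 0xA2C4C8698C8C1112.

0xA2C4C8698C8C1112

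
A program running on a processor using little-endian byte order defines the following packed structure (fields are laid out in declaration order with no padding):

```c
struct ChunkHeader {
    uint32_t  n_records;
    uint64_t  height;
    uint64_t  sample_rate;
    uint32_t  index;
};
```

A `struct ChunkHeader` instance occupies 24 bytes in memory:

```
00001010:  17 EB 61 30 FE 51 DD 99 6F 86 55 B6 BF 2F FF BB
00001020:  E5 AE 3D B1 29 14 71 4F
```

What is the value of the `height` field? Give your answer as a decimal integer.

`height` follows `n_records` (4 bytes), so it starts at byte offset 4 and occupies 8 bytes.
Bytes at offsets 4..11: FE 51 DD 99 6F 86 55 B6.
In little-endian order the low byte comes first in memory.
Reassemble most-significant byte first: B6 55 86 6F 99 DD 51 FE → 0xB655866F99DD51FE.
0xB655866F99DD51FE = 13138555301804200446.

13138555301804200446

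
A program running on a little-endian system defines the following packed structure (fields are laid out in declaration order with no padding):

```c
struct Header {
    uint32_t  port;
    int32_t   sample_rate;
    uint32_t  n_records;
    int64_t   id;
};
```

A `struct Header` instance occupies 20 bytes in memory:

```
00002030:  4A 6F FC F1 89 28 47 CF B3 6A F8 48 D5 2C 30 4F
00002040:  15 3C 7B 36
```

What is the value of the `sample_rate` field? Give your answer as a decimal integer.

`sample_rate` follows `port` (4 bytes), so it starts at byte offset 4 and occupies 4 bytes.
Bytes at offsets 4..7: 89 28 47 CF.
In little-endian order the low byte comes first in memory.
Reassemble most-significant byte first: CF 47 28 89 → 0xCF472889.
Top bit is set, so as a signed 32-bit value this is 0xCF472889 − 2^32 = -817420151.

-817420151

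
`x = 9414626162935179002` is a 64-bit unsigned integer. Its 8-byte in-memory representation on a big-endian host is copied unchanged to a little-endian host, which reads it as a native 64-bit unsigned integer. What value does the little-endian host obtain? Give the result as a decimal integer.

18061362252928821122

9414626162935179002 in 64-bit hexadecimal is 0x82A7789D46D9A6FA.
Stored big-endian, the bytes at ascending addresses are 82 A7 78 9D 46 D9 A6 FA.
Read back as little-endian, the first byte is least significant, giving 0xFAA6D9469D78A782.
0xFAA6D9469D78A782 = 18061362252928821122.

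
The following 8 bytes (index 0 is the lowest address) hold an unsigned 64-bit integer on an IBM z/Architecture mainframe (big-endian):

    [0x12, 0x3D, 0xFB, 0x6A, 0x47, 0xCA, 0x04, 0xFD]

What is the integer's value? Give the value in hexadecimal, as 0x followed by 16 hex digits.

In big-endian order the high byte comes first in memory.
The bytes are already most-significant first: 0x123DFB6A47CA04FD.

0x123DFB6A47CA04FD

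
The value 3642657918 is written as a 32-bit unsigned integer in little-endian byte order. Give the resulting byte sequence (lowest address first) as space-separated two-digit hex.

7E 8C 1E D9

3642657918 in hexadecimal, padded to 32 bits, is 0xD91E8C7E.
Split into bytes (most-significant first): D9 1E 8C 7E.
Little-endian stores the least-significant byte at the lowest address.
So at ascending addresses the bytes are 7E 8C 1E D9.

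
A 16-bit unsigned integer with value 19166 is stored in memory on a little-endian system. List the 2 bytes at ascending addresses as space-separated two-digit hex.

19166 in hexadecimal, padded to 16 bits, is 0x4ADE.
Split into bytes (most-significant first): 4A DE.
In little-endian order the low byte comes first in memory.
So at ascending addresses the bytes are DE 4A.

DE 4A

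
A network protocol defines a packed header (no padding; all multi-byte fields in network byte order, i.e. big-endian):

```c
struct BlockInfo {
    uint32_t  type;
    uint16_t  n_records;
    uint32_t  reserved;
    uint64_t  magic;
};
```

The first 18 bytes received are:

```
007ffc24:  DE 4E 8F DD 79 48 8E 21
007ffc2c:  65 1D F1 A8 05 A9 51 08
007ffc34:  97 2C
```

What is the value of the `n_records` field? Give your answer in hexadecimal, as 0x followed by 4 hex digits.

0x7948

`n_records` follows `type` (4 bytes), so it starts at byte offset 4 and occupies 2 bytes.
Bytes at offsets 4..5: 79 48.
Big-endian: lowest address holds the most-significant byte.
The bytes are already most-significant first: 0x7948.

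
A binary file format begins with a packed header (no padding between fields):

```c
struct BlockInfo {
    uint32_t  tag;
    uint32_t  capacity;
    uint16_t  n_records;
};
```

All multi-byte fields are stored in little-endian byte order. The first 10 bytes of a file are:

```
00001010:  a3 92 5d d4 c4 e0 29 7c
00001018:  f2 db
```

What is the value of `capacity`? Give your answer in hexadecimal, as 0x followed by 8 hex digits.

`capacity` follows `tag` (4 bytes), so it starts at byte offset 4 and occupies 4 bytes.
Bytes at offsets 4..7: C4 E0 29 7C.
Little-endian: lowest address holds the least-significant byte.
Reassemble most-significant byte first: 7C 29 E0 C4 → 0x7C29E0C4.

0x7C29E0C4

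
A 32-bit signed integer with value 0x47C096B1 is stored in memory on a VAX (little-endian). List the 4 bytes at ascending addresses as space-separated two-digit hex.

B1 96 C0 47

Split into bytes (most-significant first): 47 C0 96 B1.
Little-endian stores the least-significant byte at the lowest address.
So at ascending addresses the bytes are B1 96 C0 47.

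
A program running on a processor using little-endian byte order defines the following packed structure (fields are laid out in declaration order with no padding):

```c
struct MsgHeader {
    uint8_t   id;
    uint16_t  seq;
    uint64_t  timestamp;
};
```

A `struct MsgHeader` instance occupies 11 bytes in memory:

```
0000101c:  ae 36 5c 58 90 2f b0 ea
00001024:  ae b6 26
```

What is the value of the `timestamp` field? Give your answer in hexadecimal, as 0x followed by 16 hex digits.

`timestamp` follows `id` (1 B), `seq` (2 B), so it starts at offset 1 + 2 = 3 and occupies 8 bytes.
Bytes at offsets 3..10: 58 90 2F B0 EA AE B6 26.
In little-endian order the low byte comes first in memory.
Reassemble most-significant byte first: 26 B6 AE EA B0 2F 90 58 → 0x26B6AEEAB02F9058.

0x26B6AEEAB02F9058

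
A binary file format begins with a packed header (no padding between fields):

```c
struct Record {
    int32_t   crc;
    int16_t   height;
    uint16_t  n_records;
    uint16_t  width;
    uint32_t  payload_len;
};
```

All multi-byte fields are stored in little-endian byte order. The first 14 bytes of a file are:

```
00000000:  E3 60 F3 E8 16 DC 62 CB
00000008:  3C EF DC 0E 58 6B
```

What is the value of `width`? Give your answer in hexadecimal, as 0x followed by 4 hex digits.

`width` follows `crc` (4 B), `height` (2 B), `n_records` (2 B), so it starts at offset 4 + 2 + 2 = 8 and occupies 2 bytes.
Bytes at offsets 8..9: 3C EF.
Little-endian stores the least-significant byte at the lowest address.
Reassemble most-significant byte first: EF 3C → 0xEF3C.

0xEF3C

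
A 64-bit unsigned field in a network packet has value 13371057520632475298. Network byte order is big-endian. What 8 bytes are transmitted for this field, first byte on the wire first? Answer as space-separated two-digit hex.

B9 8F 89 F8 DC 9D 2E A2

13371057520632475298 in hexadecimal, padded to 64 bits, is 0xB98F89F8DC9D2EA2.
Split into bytes (most-significant first): B9 8F 89 F8 DC 9D 2E A2.
Big-endian: lowest address holds the most-significant byte.
So the memory order matches the most-significant-first order: B9 8F 89 F8 DC 9D 2E A2.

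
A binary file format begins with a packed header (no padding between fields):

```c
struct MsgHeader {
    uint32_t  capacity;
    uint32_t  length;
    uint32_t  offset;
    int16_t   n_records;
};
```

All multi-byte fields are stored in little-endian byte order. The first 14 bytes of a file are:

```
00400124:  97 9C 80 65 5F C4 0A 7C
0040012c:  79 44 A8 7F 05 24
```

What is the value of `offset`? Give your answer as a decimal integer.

2141734009

`offset` follows `capacity` (4 B), `length` (4 B), so it starts at offset 4 + 4 = 8 and occupies 4 bytes.
Bytes at offsets 8..11: 79 44 A8 7F.
Little-endian: lowest address holds the least-significant byte.
Reassemble most-significant byte first: 7F A8 44 79 → 0x7FA84479.
0x7FA84479 = 2141734009.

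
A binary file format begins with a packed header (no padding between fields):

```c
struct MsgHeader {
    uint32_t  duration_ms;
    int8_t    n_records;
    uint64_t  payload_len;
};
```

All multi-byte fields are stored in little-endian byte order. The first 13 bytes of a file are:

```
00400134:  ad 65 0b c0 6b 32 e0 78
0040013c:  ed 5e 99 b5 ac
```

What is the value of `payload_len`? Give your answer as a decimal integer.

`payload_len` follows `duration_ms` (4 B), `n_records` (1 B), so it starts at offset 4 + 1 = 5 and occupies 8 bytes.
Bytes at offsets 5..12: 32 E0 78 ED 5E 99 B5 AC.
In little-endian order the low byte comes first in memory.
Reassemble most-significant byte first: AC B5 99 5E ED 78 E0 32 → 0xACB5995EED78E032.
0xACB5995EED78E032 = 12445021778298331186.

12445021778298331186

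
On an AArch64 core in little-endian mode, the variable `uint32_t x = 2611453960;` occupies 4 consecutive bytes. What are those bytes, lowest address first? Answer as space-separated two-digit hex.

08 A0 A7 9B

2611453960 in hexadecimal, padded to 32 bits, is 0x9BA7A008.
Split into bytes (most-significant first): 9B A7 A0 08.
Little-endian: lowest address holds the least-significant byte.
So at ascending addresses the bytes are 08 A0 A7 9B.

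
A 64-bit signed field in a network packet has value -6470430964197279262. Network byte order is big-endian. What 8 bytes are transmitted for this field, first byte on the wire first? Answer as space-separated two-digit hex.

A6 34 69 51 E3 55 39 E2

Two's complement of -6470430964197279262 in 64 bits: 6470430964197279262 = 0x59CB96AE1CAAC61E; invert → 0xA6346951E35539E1; add 1 → 0xA6346951E35539E2.
Split into bytes (most-significant first): A6 34 69 51 E3 55 39 E2.
Big-endian: lowest address holds the most-significant byte.
So the memory order matches the most-significant-first order: A6 34 69 51 E3 55 39 E2.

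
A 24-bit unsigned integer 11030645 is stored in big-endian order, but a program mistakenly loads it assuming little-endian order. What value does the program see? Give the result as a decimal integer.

11030645 in 24-bit hexadecimal is 0xA85075.
Stored big-endian, the bytes at ascending addresses are A8 50 75.
Read back as little-endian, the first byte is least significant, giving 0x7550A8.
0x7550A8 = 7688360.

7688360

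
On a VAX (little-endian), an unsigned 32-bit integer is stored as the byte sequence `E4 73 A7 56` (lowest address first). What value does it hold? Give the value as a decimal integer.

Little-endian: lowest address holds the least-significant byte.
Reassemble most-significant byte first: 56 A7 73 E4 → 0x56A773E4.
0x56A773E4 = 1453814756.

1453814756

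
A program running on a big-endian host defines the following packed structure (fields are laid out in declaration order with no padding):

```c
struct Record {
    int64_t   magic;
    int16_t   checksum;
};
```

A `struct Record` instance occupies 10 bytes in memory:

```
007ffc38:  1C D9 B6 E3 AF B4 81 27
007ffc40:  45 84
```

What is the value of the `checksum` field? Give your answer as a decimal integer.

`checksum` follows `magic` (8 bytes), so it starts at byte offset 8 and occupies 2 bytes.
Bytes at offsets 8..9: 45 84.
In big-endian order the high byte comes first in memory.
The bytes are already most-significant first: 0x4584.
0x4584 = 17796.

17796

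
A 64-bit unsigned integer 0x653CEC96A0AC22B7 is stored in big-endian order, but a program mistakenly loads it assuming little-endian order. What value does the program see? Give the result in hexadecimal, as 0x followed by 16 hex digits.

Stored big-endian, the bytes at ascending addresses are 65 3C EC 96 A0 AC 22 B7.
Read back as little-endian, the first byte is least significant, giving 0xB722ACA096EC3C65.

0xB722ACA096EC3C65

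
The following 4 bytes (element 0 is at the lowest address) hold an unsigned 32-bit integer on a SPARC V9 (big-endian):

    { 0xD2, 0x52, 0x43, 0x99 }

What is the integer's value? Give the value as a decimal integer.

In big-endian order the high byte comes first in memory.
The bytes are already most-significant first: 0xD2524399.
0xD2524399 = 3528606617.

3528606617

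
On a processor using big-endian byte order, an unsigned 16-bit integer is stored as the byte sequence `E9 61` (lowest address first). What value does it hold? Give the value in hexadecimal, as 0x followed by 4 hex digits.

Big-endian stores the most-significant byte at the lowest address.
The bytes are already most-significant first: 0xE961.

0xE961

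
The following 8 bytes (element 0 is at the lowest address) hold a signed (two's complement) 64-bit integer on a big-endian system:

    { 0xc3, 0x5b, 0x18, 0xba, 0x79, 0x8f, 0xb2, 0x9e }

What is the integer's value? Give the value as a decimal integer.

Big-endian: lowest address holds the most-significant byte.
The bytes are already most-significant first: 0xC35B18BA798FB29E.
Top bit is set, so as a signed 64-bit value this is 0xC35B18BA798FB29E − 2^64 = -4369871824250490210.

-4369871824250490210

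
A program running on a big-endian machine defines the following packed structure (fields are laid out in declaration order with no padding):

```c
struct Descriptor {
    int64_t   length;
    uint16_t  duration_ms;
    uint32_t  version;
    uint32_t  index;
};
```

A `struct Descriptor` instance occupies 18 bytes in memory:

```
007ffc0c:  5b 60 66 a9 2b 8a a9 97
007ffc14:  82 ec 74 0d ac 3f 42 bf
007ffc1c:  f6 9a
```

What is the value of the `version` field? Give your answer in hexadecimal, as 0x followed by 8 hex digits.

`version` follows `length` (8 B), `duration_ms` (2 B), so it starts at offset 8 + 2 = 10 and occupies 4 bytes.
Bytes at offsets 10..13: 74 0D AC 3F.
Big-endian: lowest address holds the most-significant byte.
The bytes are already most-significant first: 0x740DAC3F.

0x740DAC3F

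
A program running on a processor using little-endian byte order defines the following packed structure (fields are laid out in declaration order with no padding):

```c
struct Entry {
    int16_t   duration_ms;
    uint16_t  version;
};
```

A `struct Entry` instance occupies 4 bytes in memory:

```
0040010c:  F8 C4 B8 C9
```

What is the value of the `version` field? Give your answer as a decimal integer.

`version` follows `duration_ms` (2 bytes), so it starts at byte offset 2 and occupies 2 bytes.
Bytes at offsets 2..3: B8 C9.
Little-endian stores the least-significant byte at the lowest address.
Reassemble most-significant byte first: C9 B8 → 0xC9B8.
0xC9B8 = 51640.

51640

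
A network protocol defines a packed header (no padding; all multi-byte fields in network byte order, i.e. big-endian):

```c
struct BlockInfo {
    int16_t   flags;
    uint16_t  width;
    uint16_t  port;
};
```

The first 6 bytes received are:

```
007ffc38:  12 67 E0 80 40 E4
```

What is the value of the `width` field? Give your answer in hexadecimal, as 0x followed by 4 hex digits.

`width` follows `flags` (2 bytes), so it starts at byte offset 2 and occupies 2 bytes.
Bytes at offsets 2..3: E0 80.
In big-endian order the high byte comes first in memory.
The bytes are already most-significant first: 0xE080.

0xE080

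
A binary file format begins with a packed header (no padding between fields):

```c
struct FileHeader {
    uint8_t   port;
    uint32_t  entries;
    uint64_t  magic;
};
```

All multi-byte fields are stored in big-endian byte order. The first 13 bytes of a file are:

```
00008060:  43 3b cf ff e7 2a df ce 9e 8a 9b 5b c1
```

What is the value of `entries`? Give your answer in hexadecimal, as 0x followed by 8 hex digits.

0x3BCFFFE7

`entries` follows `port` (1 byte), so it starts at byte offset 1 and occupies 4 bytes.
Bytes at offsets 1..4: 3B CF FF E7.
Big-endian: lowest address holds the most-significant byte.
The bytes are already most-significant first: 0x3BCFFFE7.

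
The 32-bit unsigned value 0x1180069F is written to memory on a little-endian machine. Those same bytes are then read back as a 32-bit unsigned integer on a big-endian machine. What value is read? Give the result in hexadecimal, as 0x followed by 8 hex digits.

0x9F068011

Stored little-endian, the bytes at ascending addresses are 9F 06 80 11.
Read back as big-endian, the last byte is least significant, giving 0x9F068011.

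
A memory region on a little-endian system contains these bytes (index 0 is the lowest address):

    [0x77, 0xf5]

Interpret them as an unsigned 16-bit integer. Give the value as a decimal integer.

62839

Little-endian stores the least-significant byte at the lowest address.
Reassemble most-significant byte first: F5 77 → 0xF577.
0xF577 = 62839.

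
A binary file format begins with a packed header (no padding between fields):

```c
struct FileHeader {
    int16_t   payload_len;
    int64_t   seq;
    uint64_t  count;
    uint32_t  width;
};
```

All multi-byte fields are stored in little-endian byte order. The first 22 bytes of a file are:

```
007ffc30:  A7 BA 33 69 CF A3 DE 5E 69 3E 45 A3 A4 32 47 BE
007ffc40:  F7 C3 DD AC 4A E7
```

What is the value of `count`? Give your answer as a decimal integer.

`count` follows `payload_len` (2 B), `seq` (8 B), so it starts at offset 2 + 8 = 10 and occupies 8 bytes.
Bytes at offsets 10..17: 45 A3 A4 32 47 BE F7 C3.
Little-endian stores the least-significant byte at the lowest address.
Reassemble most-significant byte first: C3 F7 BE 47 32 A4 A3 45 → 0xC3F7BE4732A4A345.
0xC3F7BE4732A4A345 = 14120964369645085509.

14120964369645085509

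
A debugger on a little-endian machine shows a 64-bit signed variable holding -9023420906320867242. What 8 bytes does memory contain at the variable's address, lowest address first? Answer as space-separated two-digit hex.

56 50 E9 6B 7E 5E C6 82

Two's complement of -9023420906320867242 in 64 bits: 9023420906320867242 = 0x7D39A1819416AFAA; invert → 0x82C65E7E6BE95055; add 1 → 0x82C65E7E6BE95056.
Split into bytes (most-significant first): 82 C6 5E 7E 6B E9 50 56.
In little-endian order the low byte comes first in memory.
So at ascending addresses the bytes are 56 50 E9 6B 7E 5E C6 82.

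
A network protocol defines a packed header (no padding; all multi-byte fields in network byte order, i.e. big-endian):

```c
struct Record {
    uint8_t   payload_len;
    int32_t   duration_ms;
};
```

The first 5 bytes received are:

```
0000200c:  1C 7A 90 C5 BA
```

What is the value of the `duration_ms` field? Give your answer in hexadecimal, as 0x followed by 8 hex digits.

0x7A90C5BA

`duration_ms` follows `payload_len` (1 byte), so it starts at byte offset 1 and occupies 4 bytes.
Bytes at offsets 1..4: 7A 90 C5 BA.
In big-endian order the high byte comes first in memory.
The bytes are already most-significant first: 0x7A90C5BA.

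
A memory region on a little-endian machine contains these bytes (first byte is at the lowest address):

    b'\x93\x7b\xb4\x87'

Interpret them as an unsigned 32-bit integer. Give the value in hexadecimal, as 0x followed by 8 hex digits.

Little-endian: lowest address holds the least-significant byte.
Reassemble most-significant byte first: 87 B4 7B 93 → 0x87B47B93.

0x87B47B93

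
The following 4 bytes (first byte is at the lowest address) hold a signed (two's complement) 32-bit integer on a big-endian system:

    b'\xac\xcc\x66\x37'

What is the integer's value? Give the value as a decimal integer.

-1395890633

Big-endian stores the most-significant byte at the lowest address.
The bytes are already most-significant first: 0xACCC6637.
Top bit is set, so as a signed 32-bit value this is 0xACCC6637 − 2^32 = -1395890633.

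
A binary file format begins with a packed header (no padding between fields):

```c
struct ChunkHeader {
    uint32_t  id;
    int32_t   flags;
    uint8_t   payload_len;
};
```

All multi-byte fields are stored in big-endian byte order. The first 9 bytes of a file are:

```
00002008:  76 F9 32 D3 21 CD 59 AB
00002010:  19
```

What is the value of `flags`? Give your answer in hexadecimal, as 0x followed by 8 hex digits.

`flags` follows `id` (4 bytes), so it starts at byte offset 4 and occupies 4 bytes.
Bytes at offsets 4..7: 21 CD 59 AB.
Big-endian stores the most-significant byte at the lowest address.
The bytes are already most-significant first: 0x21CD59AB.

0x21CD59AB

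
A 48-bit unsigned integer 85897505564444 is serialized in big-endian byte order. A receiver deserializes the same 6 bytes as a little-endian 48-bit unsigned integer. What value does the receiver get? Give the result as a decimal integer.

85897505564444 in 48-bit hexadecimal is 0x4E1F924E671C.
Stored big-endian, the bytes at ascending addresses are 4E 1F 92 4E 67 1C.
Read back as little-endian, the first byte is least significant, giving 0x1C674E921F4E.
0x1C674E921F4E = 31230025408334.

31230025408334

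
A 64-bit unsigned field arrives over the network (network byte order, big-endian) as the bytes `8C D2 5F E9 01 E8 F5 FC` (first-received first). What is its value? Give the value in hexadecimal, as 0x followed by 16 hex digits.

In big-endian order the high byte comes first in memory.
The bytes are already most-significant first: 0x8CD25FE901E8F5FC.

0x8CD25FE901E8F5FC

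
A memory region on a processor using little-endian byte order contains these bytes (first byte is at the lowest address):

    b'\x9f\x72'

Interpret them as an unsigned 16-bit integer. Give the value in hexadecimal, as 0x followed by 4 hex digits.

Little-endian stores the least-significant byte at the lowest address.
Reassemble most-significant byte first: 72 9F → 0x729F.

0x729F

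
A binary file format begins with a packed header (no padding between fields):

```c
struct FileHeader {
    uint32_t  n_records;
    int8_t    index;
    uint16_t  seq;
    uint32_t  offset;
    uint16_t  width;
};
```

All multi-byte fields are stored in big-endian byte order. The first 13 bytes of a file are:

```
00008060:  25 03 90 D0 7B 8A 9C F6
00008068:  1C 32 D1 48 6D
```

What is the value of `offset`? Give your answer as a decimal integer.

4129043153

`offset` follows `n_records` (4 B), `index` (1 B), `seq` (2 B), so it starts at offset 4 + 1 + 2 = 7 and occupies 4 bytes.
Bytes at offsets 7..10: F6 1C 32 D1.
In big-endian order the high byte comes first in memory.
The bytes are already most-significant first: 0xF61C32D1.
0xF61C32D1 = 4129043153.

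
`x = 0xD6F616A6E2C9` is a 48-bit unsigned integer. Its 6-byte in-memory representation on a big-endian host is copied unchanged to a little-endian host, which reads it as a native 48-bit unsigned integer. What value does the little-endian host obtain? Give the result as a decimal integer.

Stored big-endian, the bytes at ascending addresses are D6 F6 16 A6 E2 C9.
Read back as little-endian, the first byte is least significant, giving 0xC9E2A616F6D6.
0xC9E2A616F6D6 = 221975286314710.

221975286314710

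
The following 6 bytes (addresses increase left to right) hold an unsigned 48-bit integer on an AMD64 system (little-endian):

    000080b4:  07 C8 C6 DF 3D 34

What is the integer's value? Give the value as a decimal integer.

57440351995911

Little-endian stores the least-significant byte at the lowest address.
Reassemble most-significant byte first: 34 3D DF C6 C8 07 → 0x343DDFC6C807.
0x343DDFC6C807 = 57440351995911.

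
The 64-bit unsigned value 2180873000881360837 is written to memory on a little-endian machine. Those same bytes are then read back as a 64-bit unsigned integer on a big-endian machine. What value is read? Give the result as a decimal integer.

2180873000881360837 in 64-bit hexadecimal is 0x1E44047085C60FC5.
Stored little-endian, the bytes at ascending addresses are C5 0F C6 85 70 04 44 1E.
Read back as big-endian, the last byte is least significant, giving 0xC50FC6857004441E.
0xC50FC6857004441E = 14199786426534741022.

14199786426534741022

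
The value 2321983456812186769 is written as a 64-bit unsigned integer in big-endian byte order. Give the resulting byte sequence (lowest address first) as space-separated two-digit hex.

2321983456812186769 in hexadecimal, padded to 64 bits, is 0x203957A6CD9FBC91.
Split into bytes (most-significant first): 20 39 57 A6 CD 9F BC 91.
In big-endian order the high byte comes first in memory.
So the memory order matches the most-significant-first order: 20 39 57 A6 CD 9F BC 91.

20 39 57 A6 CD 9F BC 91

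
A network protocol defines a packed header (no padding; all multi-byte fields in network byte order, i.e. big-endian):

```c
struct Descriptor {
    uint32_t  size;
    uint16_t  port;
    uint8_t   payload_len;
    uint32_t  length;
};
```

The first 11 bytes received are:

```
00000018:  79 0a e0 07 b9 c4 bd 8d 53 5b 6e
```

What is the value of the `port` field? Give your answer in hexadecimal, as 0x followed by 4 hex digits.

0xB9C4

`port` follows `size` (4 bytes), so it starts at byte offset 4 and occupies 2 bytes.
Bytes at offsets 4..5: B9 C4.
Big-endian stores the most-significant byte at the lowest address.
The bytes are already most-significant first: 0xB9C4.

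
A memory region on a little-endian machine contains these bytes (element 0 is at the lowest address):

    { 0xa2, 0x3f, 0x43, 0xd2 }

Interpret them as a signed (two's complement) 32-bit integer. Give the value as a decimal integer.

In little-endian order the low byte comes first in memory.
Reassemble most-significant byte first: D2 43 3F A2 → 0xD2433FA2.
Top bit is set, so as a signed 32-bit value this is 0xD2433FA2 − 2^32 = -767344734.

-767344734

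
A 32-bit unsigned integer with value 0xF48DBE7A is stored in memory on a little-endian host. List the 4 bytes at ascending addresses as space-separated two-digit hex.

7A BE 8D F4

Split into bytes (most-significant first): F4 8D BE 7A.
Little-endian stores the least-significant byte at the lowest address.
So at ascending addresses the bytes are 7A BE 8D F4.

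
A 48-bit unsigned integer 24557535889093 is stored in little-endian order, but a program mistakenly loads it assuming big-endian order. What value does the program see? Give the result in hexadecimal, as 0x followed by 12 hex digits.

0xC50634BF5516

24557535889093 in 48-bit hexadecimal is 0x1655BF3406C5.
Stored little-endian, the bytes at ascending addresses are C5 06 34 BF 55 16.
Read back as big-endian, the last byte is least significant, giving 0xC50634BF5516.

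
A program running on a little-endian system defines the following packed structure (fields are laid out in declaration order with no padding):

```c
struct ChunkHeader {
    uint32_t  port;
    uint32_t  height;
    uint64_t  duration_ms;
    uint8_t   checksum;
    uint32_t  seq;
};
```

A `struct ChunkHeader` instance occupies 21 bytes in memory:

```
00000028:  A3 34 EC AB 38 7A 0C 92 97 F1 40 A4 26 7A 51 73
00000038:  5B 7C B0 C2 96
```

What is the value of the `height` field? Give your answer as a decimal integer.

`height` follows `port` (4 bytes), so it starts at byte offset 4 and occupies 4 bytes.
Bytes at offsets 4..7: 38 7A 0C 92.
Little-endian: lowest address holds the least-significant byte.
Reassemble most-significant byte first: 92 0C 7A 38 → 0x920C7A38.
0x920C7A38 = 2450291256.

2450291256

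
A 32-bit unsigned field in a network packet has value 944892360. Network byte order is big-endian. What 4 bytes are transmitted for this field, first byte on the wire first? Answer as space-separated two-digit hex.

38 51 E9 C8

944892360 in hexadecimal, padded to 32 bits, is 0x3851E9C8.
Split into bytes (most-significant first): 38 51 E9 C8.
In big-endian order the high byte comes first in memory.
So the memory order matches the most-significant-first order: 38 51 E9 C8.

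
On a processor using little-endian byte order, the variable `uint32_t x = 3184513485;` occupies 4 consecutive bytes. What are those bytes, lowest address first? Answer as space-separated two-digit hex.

CD D1 CF BD

3184513485 in hexadecimal, padded to 32 bits, is 0xBDCFD1CD.
Split into bytes (most-significant first): BD CF D1 CD.
Little-endian: lowest address holds the least-significant byte.
So at ascending addresses the bytes are CD D1 CF BD.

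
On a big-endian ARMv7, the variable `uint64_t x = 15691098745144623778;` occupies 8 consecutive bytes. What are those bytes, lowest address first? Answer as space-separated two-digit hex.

D9 C1 FB 2C 77 EC 42 A2

15691098745144623778 in hexadecimal, padded to 64 bits, is 0xD9C1FB2C77EC42A2.
Split into bytes (most-significant first): D9 C1 FB 2C 77 EC 42 A2.
Big-endian: lowest address holds the most-significant byte.
So the memory order matches the most-significant-first order: D9 C1 FB 2C 77 EC 42 A2.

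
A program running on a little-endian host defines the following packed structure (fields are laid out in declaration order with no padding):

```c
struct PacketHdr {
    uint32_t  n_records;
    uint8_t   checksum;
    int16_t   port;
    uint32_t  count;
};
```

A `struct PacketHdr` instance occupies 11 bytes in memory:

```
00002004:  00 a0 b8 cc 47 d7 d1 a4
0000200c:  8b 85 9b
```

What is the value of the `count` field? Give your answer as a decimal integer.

2609220516

`count` follows `n_records` (4 B), `checksum` (1 B), `port` (2 B), so it starts at offset 4 + 1 + 2 = 7 and occupies 4 bytes.
Bytes at offsets 7..10: A4 8B 85 9B.
In little-endian order the low byte comes first in memory.
Reassemble most-significant byte first: 9B 85 8B A4 → 0x9B858BA4.
0x9B858BA4 = 2609220516.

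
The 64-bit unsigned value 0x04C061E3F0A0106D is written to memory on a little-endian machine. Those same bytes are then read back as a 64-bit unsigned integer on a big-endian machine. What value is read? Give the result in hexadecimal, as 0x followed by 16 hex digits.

0x6D10A0F0E361C004

Stored little-endian, the bytes at ascending addresses are 6D 10 A0 F0 E3 61 C0 04.
Read back as big-endian, the last byte is least significant, giving 0x6D10A0F0E361C004.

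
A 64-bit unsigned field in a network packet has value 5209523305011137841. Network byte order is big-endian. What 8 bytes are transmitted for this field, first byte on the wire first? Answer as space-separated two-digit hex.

5209523305011137841 in hexadecimal, padded to 64 bits, is 0x484BF1D83C4ECD31.
Split into bytes (most-significant first): 48 4B F1 D8 3C 4E CD 31.
Big-endian: lowest address holds the most-significant byte.
So the memory order matches the most-significant-first order: 48 4B F1 D8 3C 4E CD 31.

48 4B F1 D8 3C 4E CD 31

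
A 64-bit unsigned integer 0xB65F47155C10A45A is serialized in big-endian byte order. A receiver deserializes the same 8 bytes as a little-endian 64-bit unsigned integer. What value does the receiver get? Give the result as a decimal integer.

Stored big-endian, the bytes at ascending addresses are B6 5F 47 15 5C 10 A4 5A.
Read back as little-endian, the first byte is least significant, giving 0x5AA4105C15475FB6.
0x5AA4105C15475FB6 = 6531363347274096566.

6531363347274096566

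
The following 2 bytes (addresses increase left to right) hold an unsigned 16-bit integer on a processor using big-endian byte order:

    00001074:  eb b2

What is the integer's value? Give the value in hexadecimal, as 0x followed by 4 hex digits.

Big-endian: lowest address holds the most-significant byte.
The bytes are already most-significant first: 0xEBB2.

0xEBB2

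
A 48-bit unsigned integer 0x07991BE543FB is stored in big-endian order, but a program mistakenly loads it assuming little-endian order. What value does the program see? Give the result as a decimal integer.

Stored big-endian, the bytes at ascending addresses are 07 99 1B E5 43 FB.
Read back as little-endian, the first byte is least significant, giving 0xFB43E51B9907.
0xFB43E51B9907 = 276269025171719.

276269025171719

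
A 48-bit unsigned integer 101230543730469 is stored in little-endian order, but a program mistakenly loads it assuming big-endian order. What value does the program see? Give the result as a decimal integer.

101230543730469 in 48-bit hexadecimal is 0x5C1192997725.
Stored little-endian, the bytes at ascending addresses are 25 77 99 92 11 5C.
Read back as big-endian, the last byte is least significant, giving 0x25779992115C.
0x25779992115C = 41195607822684.

41195607822684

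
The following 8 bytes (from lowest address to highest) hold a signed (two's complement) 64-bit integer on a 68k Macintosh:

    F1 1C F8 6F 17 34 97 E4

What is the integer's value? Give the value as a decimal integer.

-1072709455206639644

In big-endian order the high byte comes first in memory.
The bytes are already most-significant first: 0xF11CF86F173497E4.
Top bit is set, so as a signed 64-bit value this is 0xF11CF86F173497E4 − 2^64 = -1072709455206639644.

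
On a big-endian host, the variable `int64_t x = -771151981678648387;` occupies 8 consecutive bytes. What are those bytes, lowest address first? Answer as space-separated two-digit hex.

Two's complement of -771151981678648387 in 64 bits: 771151981678648387 = 0x0AB3AEA43FCB5C43; invert → 0xF54C515BC034A3BC; add 1 → 0xF54C515BC034A3BD.
Split into bytes (most-significant first): F5 4C 51 5B C0 34 A3 BD.
Big-endian stores the most-significant byte at the lowest address.
So the memory order matches the most-significant-first order: F5 4C 51 5B C0 34 A3 BD.

F5 4C 51 5B C0 34 A3 BD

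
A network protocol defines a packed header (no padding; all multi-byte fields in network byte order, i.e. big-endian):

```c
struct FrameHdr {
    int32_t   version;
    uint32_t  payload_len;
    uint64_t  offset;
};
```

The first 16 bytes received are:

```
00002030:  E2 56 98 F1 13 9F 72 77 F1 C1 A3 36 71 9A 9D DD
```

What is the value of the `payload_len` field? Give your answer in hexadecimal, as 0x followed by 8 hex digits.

0x139F7277

`payload_len` follows `version` (4 bytes), so it starts at byte offset 4 and occupies 4 bytes.
Bytes at offsets 4..7: 13 9F 72 77.
Big-endian stores the most-significant byte at the lowest address.
The bytes are already most-significant first: 0x139F7277.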